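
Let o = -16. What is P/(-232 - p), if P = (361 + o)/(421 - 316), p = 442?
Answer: -23/4718 ≈ -0.0048749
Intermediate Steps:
P = 23/7 (P = (361 - 16)/(421 - 316) = 345/105 = 345*(1/105) = 23/7 ≈ 3.2857)
P/(-232 - p) = 23/(7*(-232 - 1*442)) = 23/(7*(-232 - 442)) = (23/7)/(-674) = (23/7)*(-1/674) = -23/4718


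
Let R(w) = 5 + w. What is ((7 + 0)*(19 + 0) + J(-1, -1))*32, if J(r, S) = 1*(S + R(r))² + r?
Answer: 4512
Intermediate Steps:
J(r, S) = r + (5 + S + r)² (J(r, S) = 1*(S + (5 + r))² + r = 1*(5 + S + r)² + r = (5 + S + r)² + r = r + (5 + S + r)²)
((7 + 0)*(19 + 0) + J(-1, -1))*32 = ((7 + 0)*(19 + 0) + (-1 + (5 - 1 - 1)²))*32 = (7*19 + (-1 + 3²))*32 = (133 + (-1 + 9))*32 = (133 + 8)*32 = 141*32 = 4512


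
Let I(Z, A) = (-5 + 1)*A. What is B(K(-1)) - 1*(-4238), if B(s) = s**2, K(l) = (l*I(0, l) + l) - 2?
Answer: 4287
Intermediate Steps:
I(Z, A) = -4*A
K(l) = -2 + l - 4*l**2 (K(l) = (l*(-4*l) + l) - 2 = (-4*l**2 + l) - 2 = (l - 4*l**2) - 2 = -2 + l - 4*l**2)
B(K(-1)) - 1*(-4238) = (-2 - 1 - 4*(-1)**2)**2 - 1*(-4238) = (-2 - 1 - 4*1)**2 + 4238 = (-2 - 1 - 4)**2 + 4238 = (-7)**2 + 4238 = 49 + 4238 = 4287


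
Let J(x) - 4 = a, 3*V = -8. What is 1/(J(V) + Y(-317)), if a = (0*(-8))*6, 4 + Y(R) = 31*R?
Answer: -1/9827 ≈ -0.00010176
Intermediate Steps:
V = -8/3 (V = (1/3)*(-8) = -8/3 ≈ -2.6667)
Y(R) = -4 + 31*R
a = 0 (a = 0*6 = 0)
J(x) = 4 (J(x) = 4 + 0 = 4)
1/(J(V) + Y(-317)) = 1/(4 + (-4 + 31*(-317))) = 1/(4 + (-4 - 9827)) = 1/(4 - 9831) = 1/(-9827) = -1/9827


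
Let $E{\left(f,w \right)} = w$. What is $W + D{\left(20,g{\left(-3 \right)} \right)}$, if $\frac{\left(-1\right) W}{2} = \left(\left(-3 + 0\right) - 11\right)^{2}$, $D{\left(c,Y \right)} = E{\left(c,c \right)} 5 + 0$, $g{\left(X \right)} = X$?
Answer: $-292$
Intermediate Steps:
$D{\left(c,Y \right)} = 5 c$ ($D{\left(c,Y \right)} = c 5 + 0 = 5 c + 0 = 5 c$)
$W = -392$ ($W = - 2 \left(\left(-3 + 0\right) - 11\right)^{2} = - 2 \left(-3 - 11\right)^{2} = - 2 \left(-14\right)^{2} = \left(-2\right) 196 = -392$)
$W + D{\left(20,g{\left(-3 \right)} \right)} = -392 + 5 \cdot 20 = -392 + 100 = -292$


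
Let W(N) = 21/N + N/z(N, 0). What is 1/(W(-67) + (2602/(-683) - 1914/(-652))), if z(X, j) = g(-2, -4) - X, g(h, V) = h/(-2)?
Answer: -507214924/1102080331 ≈ -0.46023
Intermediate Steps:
g(h, V) = -h/2 (g(h, V) = h*(-1/2) = -h/2)
z(X, j) = 1 - X (z(X, j) = -1/2*(-2) - X = 1 - X)
W(N) = 21/N + N/(1 - N)
1/(W(-67) + (2602/(-683) - 1914/(-652))) = 1/((21/(-67) - 1*(-67)/(-1 - 67)) + (2602/(-683) - 1914/(-652))) = 1/((21*(-1/67) - 1*(-67)/(-68)) + (2602*(-1/683) - 1914*(-1/652))) = 1/((-21/67 - 1*(-67)*(-1/68)) + (-2602/683 + 957/326)) = 1/((-21/67 - 67/68) - 194621/222658) = 1/(-5917/4556 - 194621/222658) = 1/(-1102080331/507214924) = -507214924/1102080331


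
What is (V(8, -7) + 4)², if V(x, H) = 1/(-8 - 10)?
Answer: 5041/324 ≈ 15.559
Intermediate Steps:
V(x, H) = -1/18 (V(x, H) = 1/(-18) = -1/18)
(V(8, -7) + 4)² = (-1/18 + 4)² = (71/18)² = 5041/324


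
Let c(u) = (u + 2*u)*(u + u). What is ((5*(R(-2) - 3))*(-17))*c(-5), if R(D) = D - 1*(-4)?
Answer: 12750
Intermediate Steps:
c(u) = 6*u² (c(u) = (3*u)*(2*u) = 6*u²)
R(D) = 4 + D (R(D) = D + 4 = 4 + D)
((5*(R(-2) - 3))*(-17))*c(-5) = ((5*((4 - 2) - 3))*(-17))*(6*(-5)²) = ((5*(2 - 3))*(-17))*(6*25) = ((5*(-1))*(-17))*150 = -5*(-17)*150 = 85*150 = 12750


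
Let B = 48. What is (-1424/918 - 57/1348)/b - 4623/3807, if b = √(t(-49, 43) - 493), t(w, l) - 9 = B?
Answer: -1541/1269 + 985939*I*√109/134883576 ≈ -1.2143 + 0.076314*I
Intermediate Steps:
t(w, l) = 57 (t(w, l) = 9 + 48 = 57)
b = 2*I*√109 (b = √(57 - 493) = √(-436) = 2*I*√109 ≈ 20.881*I)
(-1424/918 - 57/1348)/b - 4623/3807 = (-1424/918 - 57/1348)/((2*I*√109)) - 4623/3807 = (-1424*1/918 - 57*1/1348)*(-I*√109/218) - 4623*1/3807 = (-712/459 - 57/1348)*(-I*√109/218) - 1541/1269 = -(-985939)*I*√109/134883576 - 1541/1269 = 985939*I*√109/134883576 - 1541/1269 = -1541/1269 + 985939*I*√109/134883576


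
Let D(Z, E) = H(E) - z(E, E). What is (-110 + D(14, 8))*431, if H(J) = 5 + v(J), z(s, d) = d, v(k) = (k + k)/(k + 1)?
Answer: -431431/9 ≈ -47937.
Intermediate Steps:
v(k) = 2*k/(1 + k) (v(k) = (2*k)/(1 + k) = 2*k/(1 + k))
H(J) = 5 + 2*J/(1 + J)
D(Z, E) = -E + (5 + 7*E)/(1 + E) (D(Z, E) = (5 + 7*E)/(1 + E) - E = -E + (5 + 7*E)/(1 + E))
(-110 + D(14, 8))*431 = (-110 + (5 - 1*8**2 + 6*8)/(1 + 8))*431 = (-110 + (5 - 1*64 + 48)/9)*431 = (-110 + (5 - 64 + 48)/9)*431 = (-110 + (1/9)*(-11))*431 = (-110 - 11/9)*431 = -1001/9*431 = -431431/9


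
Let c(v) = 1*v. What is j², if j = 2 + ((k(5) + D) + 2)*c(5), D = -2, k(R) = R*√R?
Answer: 3129 + 100*√5 ≈ 3352.6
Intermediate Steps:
k(R) = R^(3/2)
c(v) = v
j = 2 + 25*√5 (j = 2 + ((5^(3/2) - 2) + 2)*5 = 2 + ((5*√5 - 2) + 2)*5 = 2 + ((-2 + 5*√5) + 2)*5 = 2 + (5*√5)*5 = 2 + 25*√5 ≈ 57.902)
j² = (2 + 25*√5)²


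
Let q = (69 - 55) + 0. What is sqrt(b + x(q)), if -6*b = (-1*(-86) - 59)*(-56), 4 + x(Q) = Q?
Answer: sqrt(262) ≈ 16.186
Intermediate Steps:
q = 14 (q = 14 + 0 = 14)
x(Q) = -4 + Q
b = 252 (b = -(-1*(-86) - 59)*(-56)/6 = -(86 - 59)*(-56)/6 = -9*(-56)/2 = -1/6*(-1512) = 252)
sqrt(b + x(q)) = sqrt(252 + (-4 + 14)) = sqrt(252 + 10) = sqrt(262)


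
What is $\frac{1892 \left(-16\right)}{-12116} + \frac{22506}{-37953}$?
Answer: $\frac{73019210}{38319879} \approx 1.9055$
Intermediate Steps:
$\frac{1892 \left(-16\right)}{-12116} + \frac{22506}{-37953} = \left(-30272\right) \left(- \frac{1}{12116}\right) + 22506 \left(- \frac{1}{37953}\right) = \frac{7568}{3029} - \frac{7502}{12651} = \frac{73019210}{38319879}$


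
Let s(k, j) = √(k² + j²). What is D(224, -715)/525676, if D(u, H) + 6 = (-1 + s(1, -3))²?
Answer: 5/525676 - √10/262838 ≈ -2.5197e-6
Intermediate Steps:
s(k, j) = √(j² + k²)
D(u, H) = -6 + (-1 + √10)² (D(u, H) = -6 + (-1 + √((-3)² + 1²))² = -6 + (-1 + √(9 + 1))² = -6 + (-1 + √10)²)
D(224, -715)/525676 = (5 - 2*√10)/525676 = (5 - 2*√10)*(1/525676) = 5/525676 - √10/262838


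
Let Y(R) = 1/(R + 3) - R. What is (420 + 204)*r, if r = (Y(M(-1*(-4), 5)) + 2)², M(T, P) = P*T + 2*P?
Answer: 177201232/363 ≈ 4.8816e+5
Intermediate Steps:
M(T, P) = 2*P + P*T
Y(R) = 1/(3 + R) - R
r = 851929/1089 (r = ((1 - (5*(2 - 1*(-4)))² - 15*(2 - 1*(-4)))/(3 + 5*(2 - 1*(-4))) + 2)² = ((1 - (5*(2 + 4))² - 15*(2 + 4))/(3 + 5*(2 + 4)) + 2)² = ((1 - (5*6)² - 15*6)/(3 + 5*6) + 2)² = ((1 - 1*30² - 3*30)/(3 + 30) + 2)² = ((1 - 1*900 - 90)/33 + 2)² = ((1 - 900 - 90)/33 + 2)² = ((1/33)*(-989) + 2)² = (-989/33 + 2)² = (-923/33)² = 851929/1089 ≈ 782.30)
(420 + 204)*r = (420 + 204)*(851929/1089) = 624*(851929/1089) = 177201232/363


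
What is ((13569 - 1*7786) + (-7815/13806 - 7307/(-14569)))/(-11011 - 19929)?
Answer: -387725803823/2074419885720 ≈ -0.18691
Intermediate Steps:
((13569 - 1*7786) + (-7815/13806 - 7307/(-14569)))/(-11011 - 19929) = ((13569 - 7786) + (-7815*1/13806 - 7307*(-1/14569)))/(-30940) = (5783 + (-2605/4602 + 7307/14569))*(-1/30940) = (5783 - 4325431/67046538)*(-1/30940) = (387725803823/67046538)*(-1/30940) = -387725803823/2074419885720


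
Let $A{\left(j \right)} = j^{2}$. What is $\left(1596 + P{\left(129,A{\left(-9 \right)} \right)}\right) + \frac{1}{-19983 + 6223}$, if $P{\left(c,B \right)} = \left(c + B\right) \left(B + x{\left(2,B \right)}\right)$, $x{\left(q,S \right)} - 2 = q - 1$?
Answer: $\frac{264687359}{13760} \approx 19236.0$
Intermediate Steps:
$x{\left(q,S \right)} = 1 + q$ ($x{\left(q,S \right)} = 2 + \left(q - 1\right) = 2 + \left(-1 + q\right) = 1 + q$)
$P{\left(c,B \right)} = \left(3 + B\right) \left(B + c\right)$ ($P{\left(c,B \right)} = \left(c + B\right) \left(B + \left(1 + 2\right)\right) = \left(B + c\right) \left(B + 3\right) = \left(B + c\right) \left(3 + B\right) = \left(3 + B\right) \left(B + c\right)$)
$\left(1596 + P{\left(129,A{\left(-9 \right)} \right)}\right) + \frac{1}{-19983 + 6223} = \left(1596 + \left(\left(\left(-9\right)^{2}\right)^{2} + 3 \left(-9\right)^{2} + 3 \cdot 129 + \left(-9\right)^{2} \cdot 129\right)\right) + \frac{1}{-19983 + 6223} = \left(1596 + \left(81^{2} + 3 \cdot 81 + 387 + 81 \cdot 129\right)\right) + \frac{1}{-13760} = \left(1596 + \left(6561 + 243 + 387 + 10449\right)\right) - \frac{1}{13760} = \left(1596 + 17640\right) - \frac{1}{13760} = 19236 - \frac{1}{13760} = \frac{264687359}{13760}$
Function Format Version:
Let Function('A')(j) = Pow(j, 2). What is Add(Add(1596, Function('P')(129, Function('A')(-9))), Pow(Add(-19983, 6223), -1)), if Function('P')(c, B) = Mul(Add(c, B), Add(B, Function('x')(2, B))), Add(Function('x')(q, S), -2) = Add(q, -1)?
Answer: Rational(264687359, 13760) ≈ 19236.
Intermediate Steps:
Function('x')(q, S) = Add(1, q) (Function('x')(q, S) = Add(2, Add(q, -1)) = Add(2, Add(-1, q)) = Add(1, q))
Function('P')(c, B) = Mul(Add(3, B), Add(B, c)) (Function('P')(c, B) = Mul(Add(c, B), Add(B, Add(1, 2))) = Mul(Add(B, c), Add(B, 3)) = Mul(Add(B, c), Add(3, B)) = Mul(Add(3, B), Add(B, c)))
Add(Add(1596, Function('P')(129, Function('A')(-9))), Pow(Add(-19983, 6223), -1)) = Add(Add(1596, Add(Pow(Pow(-9, 2), 2), Mul(3, Pow(-9, 2)), Mul(3, 129), Mul(Pow(-9, 2), 129))), Pow(Add(-19983, 6223), -1)) = Add(Add(1596, Add(Pow(81, 2), Mul(3, 81), 387, Mul(81, 129))), Pow(-13760, -1)) = Add(Add(1596, Add(6561, 243, 387, 10449)), Rational(-1, 13760)) = Add(Add(1596, 17640), Rational(-1, 13760)) = Add(19236, Rational(-1, 13760)) = Rational(264687359, 13760)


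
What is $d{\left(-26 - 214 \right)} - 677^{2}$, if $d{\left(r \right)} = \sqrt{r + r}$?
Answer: $-458329 + 4 i \sqrt{30} \approx -4.5833 \cdot 10^{5} + 21.909 i$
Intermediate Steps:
$d{\left(r \right)} = \sqrt{2} \sqrt{r}$ ($d{\left(r \right)} = \sqrt{2 r} = \sqrt{2} \sqrt{r}$)
$d{\left(-26 - 214 \right)} - 677^{2} = \sqrt{2} \sqrt{-26 - 214} - 677^{2} = \sqrt{2} \sqrt{-26 - 214} - 458329 = \sqrt{2} \sqrt{-240} - 458329 = \sqrt{2} \cdot 4 i \sqrt{15} - 458329 = 4 i \sqrt{30} - 458329 = -458329 + 4 i \sqrt{30}$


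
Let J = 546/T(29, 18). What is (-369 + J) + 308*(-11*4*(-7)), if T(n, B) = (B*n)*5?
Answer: 41105416/435 ≈ 94495.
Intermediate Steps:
T(n, B) = 5*B*n
J = 91/435 (J = 546/((5*18*29)) = 546/2610 = 546*(1/2610) = 91/435 ≈ 0.20920)
(-369 + J) + 308*(-11*4*(-7)) = (-369 + 91/435) + 308*(-11*4*(-7)) = -160424/435 + 308*(-44*(-7)) = -160424/435 + 308*308 = -160424/435 + 94864 = 41105416/435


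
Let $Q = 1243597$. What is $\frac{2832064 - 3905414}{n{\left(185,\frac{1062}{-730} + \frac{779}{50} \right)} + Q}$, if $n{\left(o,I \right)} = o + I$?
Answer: $- \frac{3917727500}{4539855857} \approx -0.86296$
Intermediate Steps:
$n{\left(o,I \right)} = I + o$
$\frac{2832064 - 3905414}{n{\left(185,\frac{1062}{-730} + \frac{779}{50} \right)} + Q} = \frac{2832064 - 3905414}{\left(\left(\frac{1062}{-730} + \frac{779}{50}\right) + 185\right) + 1243597} = - \frac{1073350}{\left(\left(1062 \left(- \frac{1}{730}\right) + 779 \cdot \frac{1}{50}\right) + 185\right) + 1243597} = - \frac{1073350}{\left(\left(- \frac{531}{365} + \frac{779}{50}\right) + 185\right) + 1243597} = - \frac{1073350}{\left(\frac{51557}{3650} + 185\right) + 1243597} = - \frac{1073350}{\frac{726807}{3650} + 1243597} = - \frac{1073350}{\frac{4539855857}{3650}} = \left(-1073350\right) \frac{3650}{4539855857} = - \frac{3917727500}{4539855857}$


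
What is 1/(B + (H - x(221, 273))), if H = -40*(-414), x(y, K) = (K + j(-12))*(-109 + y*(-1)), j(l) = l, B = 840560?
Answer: 1/943250 ≈ 1.0602e-6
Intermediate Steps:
x(y, K) = (-109 - y)*(-12 + K) (x(y, K) = (K - 12)*(-109 + y*(-1)) = (-12 + K)*(-109 - y) = (-109 - y)*(-12 + K))
H = 16560
1/(B + (H - x(221, 273))) = 1/(840560 + (16560 - (1308 - 109*273 + 12*221 - 1*273*221))) = 1/(840560 + (16560 - (1308 - 29757 + 2652 - 60333))) = 1/(840560 + (16560 - 1*(-86130))) = 1/(840560 + (16560 + 86130)) = 1/(840560 + 102690) = 1/943250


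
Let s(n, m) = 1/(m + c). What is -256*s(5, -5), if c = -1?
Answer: 128/3 ≈ 42.667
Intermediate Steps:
s(n, m) = 1/(-1 + m) (s(n, m) = 1/(m - 1) = 1/(-1 + m))
-256*s(5, -5) = -256/(-1 - 5) = -256/(-6) = -256*(-⅙) = 128/3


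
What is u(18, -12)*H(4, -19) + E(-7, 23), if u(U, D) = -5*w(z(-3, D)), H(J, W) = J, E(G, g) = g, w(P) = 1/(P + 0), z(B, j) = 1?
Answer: 3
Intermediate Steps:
w(P) = 1/P
u(U, D) = -5 (u(U, D) = -5/1 = -5*1 = -5)
u(18, -12)*H(4, -19) + E(-7, 23) = -5*4 + 23 = -20 + 23 = 3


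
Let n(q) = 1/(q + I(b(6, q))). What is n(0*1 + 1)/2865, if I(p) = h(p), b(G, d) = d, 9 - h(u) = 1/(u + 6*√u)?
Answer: 7/197685 ≈ 3.5410e-5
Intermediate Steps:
h(u) = 9 - 1/(u + 6*√u)
I(p) = (-1 + 9*p + 54*√p)/(p + 6*√p)
n(q) = 1/(q + (-1 + 9*q + 54*√q)/(q + 6*√q))
n(0*1 + 1)/2865 = (((0*1 + 1) + 6*√(0*1 + 1))/(-1 + 9*(0*1 + 1) + 54*√(0*1 + 1) + (0*1 + 1)*((0*1 + 1) + 6*√(0*1 + 1))))/2865 = (((0 + 1) + 6*√(0 + 1))/(-1 + 9*(0 + 1) + 54*√(0 + 1) + (0 + 1)*((0 + 1) + 6*√(0 + 1))))*(1/2865) = ((1 + 6*√1)/(-1 + 9*1 + 54*√1 + 1*(1 + 6*√1)))*(1/2865) = ((1 + 6*1)/(-1 + 9 + 54*1 + 1*(1 + 6*1)))*(1/2865) = ((1 + 6)/(-1 + 9 + 54 + 1*(1 + 6)))*(1/2865) = (7/(-1 + 9 + 54 + 1*7))*(1/2865) = (7/(-1 + 9 + 54 + 7))*(1/2865) = (7/69)*(1/2865) = 7/197685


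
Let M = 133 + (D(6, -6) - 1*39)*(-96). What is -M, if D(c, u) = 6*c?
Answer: -421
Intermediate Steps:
M = 421 (M = 133 + (6*6 - 1*39)*(-96) = 133 + (36 - 39)*(-96) = 133 - 3*(-96) = 133 + 288 = 421)
-M = -1*421 = -421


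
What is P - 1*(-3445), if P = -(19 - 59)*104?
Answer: 7605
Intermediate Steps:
P = 4160 (P = -(-40)*104 = -1*(-4160) = 4160)
P - 1*(-3445) = 4160 - 1*(-3445) = 4160 + 3445 = 7605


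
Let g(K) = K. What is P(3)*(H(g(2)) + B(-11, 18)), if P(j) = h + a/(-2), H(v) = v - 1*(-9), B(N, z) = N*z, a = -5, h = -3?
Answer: 187/2 ≈ 93.500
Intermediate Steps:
H(v) = 9 + v (H(v) = v + 9 = 9 + v)
P(j) = -½ (P(j) = -3 - 5/(-2) = -3 - ½*(-5) = -3 + 5/2 = -½)
P(3)*(H(g(2)) + B(-11, 18)) = -((9 + 2) - 11*18)/2 = -(11 - 198)/2 = -½*(-187) = 187/2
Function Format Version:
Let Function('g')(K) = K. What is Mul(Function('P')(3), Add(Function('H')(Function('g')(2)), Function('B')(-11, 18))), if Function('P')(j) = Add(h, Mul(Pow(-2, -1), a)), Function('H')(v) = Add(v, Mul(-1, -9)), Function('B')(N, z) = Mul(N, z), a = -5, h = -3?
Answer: Rational(187, 2) ≈ 93.500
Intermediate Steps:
Function('H')(v) = Add(9, v) (Function('H')(v) = Add(v, 9) = Add(9, v))
Function('P')(j) = Rational(-1, 2) (Function('P')(j) = Add(-3, Mul(Pow(-2, -1), -5)) = Add(-3, Mul(Rational(-1, 2), -5)) = Add(-3, Rational(5, 2)) = Rational(-1, 2))
Mul(Function('P')(3), Add(Function('H')(Function('g')(2)), Function('B')(-11, 18))) = Mul(Rational(-1, 2), Add(Add(9, 2), Mul(-11, 18))) = Mul(Rational(-1, 2), Add(11, -198)) = Mul(Rational(-1, 2), -187) = Rational(187, 2)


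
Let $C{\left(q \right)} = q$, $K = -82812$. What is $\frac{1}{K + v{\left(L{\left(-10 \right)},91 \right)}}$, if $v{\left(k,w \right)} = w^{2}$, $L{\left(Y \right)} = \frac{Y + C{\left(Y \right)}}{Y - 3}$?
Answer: $- \frac{1}{74531} \approx -1.3417 \cdot 10^{-5}$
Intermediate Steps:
$L{\left(Y \right)} = \frac{2 Y}{-3 + Y}$ ($L{\left(Y \right)} = \frac{Y + Y}{Y - 3} = \frac{2 Y}{-3 + Y}$)
$\frac{1}{K + v{\left(L{\left(-10 \right)},91 \right)}} = \frac{1}{-82812 + 91^{2}} = \frac{1}{-82812 + 8281} = \frac{1}{-74531} = - \frac{1}{74531}$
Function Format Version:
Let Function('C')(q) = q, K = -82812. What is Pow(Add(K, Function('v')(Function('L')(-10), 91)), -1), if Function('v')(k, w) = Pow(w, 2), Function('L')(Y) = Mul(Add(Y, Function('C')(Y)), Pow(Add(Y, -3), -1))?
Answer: Rational(-1, 74531) ≈ -1.3417e-5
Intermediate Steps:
Function('L')(Y) = Mul(2, Y, Pow(Add(-3, Y), -1)) (Function('L')(Y) = Mul(Add(Y, Y), Pow(Add(Y, -3), -1)) = Mul(Mul(2, Y), Pow(Add(-3, Y), -1)) = Mul(2, Y, Pow(Add(-3, Y), -1)))
Pow(Add(K, Function('v')(Function('L')(-10), 91)), -1) = Pow(Add(-82812, Pow(91, 2)), -1) = Pow(Add(-82812, 8281), -1) = Pow(-74531, -1) = Rational(-1, 74531)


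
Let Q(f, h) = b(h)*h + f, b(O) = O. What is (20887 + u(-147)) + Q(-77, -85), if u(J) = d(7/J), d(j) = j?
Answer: 588734/21 ≈ 28035.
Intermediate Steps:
u(J) = 7/J
Q(f, h) = f + h² (Q(f, h) = h*h + f = h² + f = f + h²)
(20887 + u(-147)) + Q(-77, -85) = (20887 + 7/(-147)) + (-77 + (-85)²) = (20887 + 7*(-1/147)) + (-77 + 7225) = (20887 - 1/21) + 7148 = 438626/21 + 7148 = 588734/21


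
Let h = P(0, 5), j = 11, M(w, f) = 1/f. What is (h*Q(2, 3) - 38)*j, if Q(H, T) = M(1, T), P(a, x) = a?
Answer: -418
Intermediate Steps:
Q(H, T) = 1/T
h = 0
(h*Q(2, 3) - 38)*j = (0/3 - 38)*11 = (0*(1/3) - 38)*11 = (0 - 38)*11 = -38*11 = -418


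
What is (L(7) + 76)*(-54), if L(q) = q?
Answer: -4482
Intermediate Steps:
(L(7) + 76)*(-54) = (7 + 76)*(-54) = 83*(-54) = -4482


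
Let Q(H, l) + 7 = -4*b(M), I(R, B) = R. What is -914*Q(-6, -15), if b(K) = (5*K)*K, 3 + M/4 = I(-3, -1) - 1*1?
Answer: 14337918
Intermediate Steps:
M = -28 (M = -12 + 4*(-3 - 1*1) = -12 + 4*(-3 - 1) = -12 + 4*(-4) = -12 - 16 = -28)
b(K) = 5*K²
Q(H, l) = -15687 (Q(H, l) = -7 - 20*(-28)² = -7 - 20*784 = -7 - 4*3920 = -7 - 15680 = -15687)
-914*Q(-6, -15) = -914*(-15687) = 14337918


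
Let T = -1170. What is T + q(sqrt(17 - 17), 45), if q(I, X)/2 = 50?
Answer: -1070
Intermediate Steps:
q(I, X) = 100 (q(I, X) = 2*50 = 100)
T + q(sqrt(17 - 17), 45) = -1170 + 100 = -1070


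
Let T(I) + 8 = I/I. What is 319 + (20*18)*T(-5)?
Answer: -2201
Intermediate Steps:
T(I) = -7 (T(I) = -8 + I/I = -8 + 1 = -7)
319 + (20*18)*T(-5) = 319 + (20*18)*(-7) = 319 + 360*(-7) = 319 - 2520 = -2201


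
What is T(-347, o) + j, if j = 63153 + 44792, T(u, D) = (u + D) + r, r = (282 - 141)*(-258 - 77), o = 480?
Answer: 60843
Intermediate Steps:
r = -47235 (r = 141*(-335) = -47235)
T(u, D) = -47235 + D + u (T(u, D) = (u + D) - 47235 = (D + u) - 47235 = -47235 + D + u)
j = 107945
T(-347, o) + j = (-47235 + 480 - 347) + 107945 = -47102 + 107945 = 60843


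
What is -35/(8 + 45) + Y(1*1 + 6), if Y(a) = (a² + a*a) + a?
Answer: 5530/53 ≈ 104.34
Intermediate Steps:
Y(a) = a + 2*a² (Y(a) = (a² + a²) + a = 2*a² + a = a + 2*a²)
-35/(8 + 45) + Y(1*1 + 6) = -35/(8 + 45) + (1*1 + 6)*(1 + 2*(1*1 + 6)) = -35/53 + (1 + 6)*(1 + 2*(1 + 6)) = -35*1/53 + 7*(1 + 2*7) = -35/53 + 7*(1 + 14) = -35/53 + 7*15 = -35/53 + 105 = 5530/53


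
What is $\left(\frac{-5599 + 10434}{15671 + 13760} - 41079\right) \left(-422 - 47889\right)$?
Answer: $\frac{58407574539554}{29431} \approx 1.9846 \cdot 10^{9}$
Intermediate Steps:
$\left(\frac{-5599 + 10434}{15671 + 13760} - 41079\right) \left(-422 - 47889\right) = \left(\frac{4835}{29431} - 41079\right) \left(-48311\right) = \left(- \frac{1208991214}{29431}\right) \left(-48311\right) = \frac{58407574539554}{29431}$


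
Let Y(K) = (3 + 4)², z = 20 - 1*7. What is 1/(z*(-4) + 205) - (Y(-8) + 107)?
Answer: -23867/153 ≈ -155.99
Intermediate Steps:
z = 13 (z = 20 - 7 = 13)
Y(K) = 49 (Y(K) = 7² = 49)
1/(z*(-4) + 205) - (Y(-8) + 107) = 1/(13*(-4) + 205) - (49 + 107) = 1/(-52 + 205) - 1*156 = 1/153 - 156 = -23867/153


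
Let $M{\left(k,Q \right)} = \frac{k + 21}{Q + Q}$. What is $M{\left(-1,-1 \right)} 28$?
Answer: $-280$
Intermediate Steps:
$M{\left(k,Q \right)} = \frac{21 + k}{2 Q}$
$M{\left(-1,-1 \right)} 28 = \frac{21 - 1}{2 \left(-1\right)} 28 = \frac{1}{2} \left(-1\right) 20 \cdot 28 = \left(-10\right) 28 = -280$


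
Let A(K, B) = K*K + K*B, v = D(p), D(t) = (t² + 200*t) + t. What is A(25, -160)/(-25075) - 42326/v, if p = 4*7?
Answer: -20793679/3215618 ≈ -6.4665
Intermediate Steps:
p = 28
D(t) = t² + 201*t
v = 6412 (v = 28*(201 + 28) = 28*229 = 6412)
A(K, B) = K² + B*K
A(25, -160)/(-25075) - 42326/v = (25*(-160 + 25))/(-25075) - 42326/6412 = (25*(-135))*(-1/25075) - 42326*1/6412 = -3375*(-1/25075) - 21163/3206 = 135/1003 - 21163/3206 = -20793679/3215618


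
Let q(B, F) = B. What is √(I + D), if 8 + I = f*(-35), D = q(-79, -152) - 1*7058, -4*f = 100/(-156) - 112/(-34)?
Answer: 5*I*√500882577/1326 ≈ 84.391*I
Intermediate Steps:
f = -1759/2652 (f = -(100/(-156) - 112/(-34))/4 = -(100*(-1/156) - 112*(-1/34))/4 = -(-25/39 + 56/17)/4 = -¼*1759/663 = -1759/2652 ≈ -0.66327)
D = -7137 (D = -79 - 1*7058 = -79 - 7058 = -7137)
I = 40349/2652 (I = -8 - 1759/2652*(-35) = -8 + 61565/2652 = 40349/2652 ≈ 15.215)
√(I + D) = √(40349/2652 - 7137) = √(-18886975/2652) = 5*I*√500882577/1326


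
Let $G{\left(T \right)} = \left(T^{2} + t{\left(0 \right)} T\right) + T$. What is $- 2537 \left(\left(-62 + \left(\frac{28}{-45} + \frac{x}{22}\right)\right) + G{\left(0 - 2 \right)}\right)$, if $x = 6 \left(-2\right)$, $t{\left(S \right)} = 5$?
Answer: $\frac{89373436}{495} \approx 1.8055 \cdot 10^{5}$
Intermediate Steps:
$G{\left(T \right)} = T^{2} + 6 T$ ($G{\left(T \right)} = \left(T^{2} + 5 T\right) + T = T^{2} + 6 T$)
$x = -12$
$- 2537 \left(\left(-62 + \left(\frac{28}{-45} + \frac{x}{22}\right)\right) + G{\left(0 - 2 \right)}\right) = - 2537 \left(\left(-62 + \left(\frac{28}{-45} - \frac{12}{22}\right)\right) + \left(0 - 2\right) \left(6 + \left(0 - 2\right)\right)\right) = - 2537 \left(\left(-62 + \left(28 \left(- \frac{1}{45}\right) - \frac{6}{11}\right)\right) - 2 \left(6 - 2\right)\right) = - 2537 \left(\left(-62 - \frac{578}{495}\right) - 8\right) = - 2537 \left(- \frac{31268}{495} - 8\right) = \left(-2537\right) \left(- \frac{35228}{495}\right) = \frac{89373436}{495}$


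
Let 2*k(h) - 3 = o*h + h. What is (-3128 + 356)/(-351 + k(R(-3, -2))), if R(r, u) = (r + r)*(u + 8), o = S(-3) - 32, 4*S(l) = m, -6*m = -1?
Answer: -3696/277 ≈ -13.343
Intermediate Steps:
m = ⅙ (m = -⅙*(-1) = ⅙ ≈ 0.16667)
S(l) = 1/24 (S(l) = (¼)*(⅙) = 1/24)
o = -767/24 (o = 1/24 - 32 = -767/24 ≈ -31.958)
R(r, u) = 2*r*(8 + u) (R(r, u) = (2*r)*(8 + u) = 2*r*(8 + u))
k(h) = 3/2 - 743*h/48 (k(h) = 3/2 + (-767*h/24 + h)/2 = 3/2 + (-743*h/24)/2 = 3/2 - 743*h/48)
(-3128 + 356)/(-351 + k(R(-3, -2))) = (-3128 + 356)/(-351 + (3/2 - 743*(-3)*(8 - 2)/24)) = -2772/(-351 + (3/2 - 743*(-3)*6/24)) = -2772/(-351 + (3/2 - 743/48*(-36))) = -2772/(-351 + (3/2 + 2229/4)) = -2772/(-351 + 2235/4) = -2772/831/4 = -2772*4/831 = -3696/277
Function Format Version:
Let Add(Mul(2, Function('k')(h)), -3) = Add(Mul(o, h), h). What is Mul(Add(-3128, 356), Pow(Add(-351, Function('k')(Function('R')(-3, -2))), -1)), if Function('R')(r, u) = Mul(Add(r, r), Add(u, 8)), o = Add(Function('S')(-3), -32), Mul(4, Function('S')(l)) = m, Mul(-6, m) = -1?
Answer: Rational(-3696, 277) ≈ -13.343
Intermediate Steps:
m = Rational(1, 6) (m = Mul(Rational(-1, 6), -1) = Rational(1, 6) ≈ 0.16667)
Function('S')(l) = Rational(1, 24) (Function('S')(l) = Mul(Rational(1, 4), Rational(1, 6)) = Rational(1, 24))
o = Rational(-767, 24) (o = Add(Rational(1, 24), -32) = Rational(-767, 24) ≈ -31.958)
Function('R')(r, u) = Mul(2, r, Add(8, u)) (Function('R')(r, u) = Mul(Mul(2, r), Add(8, u)) = Mul(2, r, Add(8, u)))
Function('k')(h) = Add(Rational(3, 2), Mul(Rational(-743, 48), h)) (Function('k')(h) = Add(Rational(3, 2), Mul(Rational(1, 2), Add(Mul(Rational(-767, 24), h), h))) = Add(Rational(3, 2), Mul(Rational(1, 2), Mul(Rational(-743, 24), h))) = Add(Rational(3, 2), Mul(Rational(-743, 48), h)))
Mul(Add(-3128, 356), Pow(Add(-351, Function('k')(Function('R')(-3, -2))), -1)) = Mul(Add(-3128, 356), Pow(Add(-351, Add(Rational(3, 2), Mul(Rational(-743, 48), Mul(2, -3, Add(8, -2))))), -1)) = Mul(-2772, Pow(Add(-351, Add(Rational(3, 2), Mul(Rational(-743, 48), Mul(2, -3, 6)))), -1)) = Mul(-2772, Pow(Add(-351, Add(Rational(3, 2), Mul(Rational(-743, 48), -36))), -1)) = Mul(-2772, Pow(Add(-351, Add(Rational(3, 2), Rational(2229, 4))), -1)) = Mul(-2772, Pow(Add(-351, Rational(2235, 4)), -1)) = Mul(-2772, Pow(Rational(831, 4), -1)) = Mul(-2772, Rational(4, 831)) = Rational(-3696, 277)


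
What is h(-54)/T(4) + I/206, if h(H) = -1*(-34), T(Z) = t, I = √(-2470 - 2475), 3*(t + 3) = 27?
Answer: 17/3 + I*√4945/206 ≈ 5.6667 + 0.34136*I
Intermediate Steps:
t = 6 (t = -3 + (⅓)*27 = -3 + 9 = 6)
I = I*√4945 (I = √(-4945) = I*√4945 ≈ 70.321*I)
T(Z) = 6
h(H) = 34
h(-54)/T(4) + I/206 = 34/6 + (I*√4945)/206 = 34*(⅙) + (I*√4945)*(1/206) = 17/3 + I*√4945/206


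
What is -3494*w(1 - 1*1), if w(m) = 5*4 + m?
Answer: -69880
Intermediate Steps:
w(m) = 20 + m
-3494*w(1 - 1*1) = -3494*(20 + (1 - 1*1)) = -3494*(20 + (1 - 1)) = -3494*(20 + 0) = -3494*20 = -69880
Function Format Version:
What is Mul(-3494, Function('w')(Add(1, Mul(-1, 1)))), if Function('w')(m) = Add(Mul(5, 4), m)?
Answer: -69880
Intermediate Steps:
Function('w')(m) = Add(20, m)
Mul(-3494, Function('w')(Add(1, Mul(-1, 1)))) = Mul(-3494, Add(20, Add(1, Mul(-1, 1)))) = Mul(-3494, Add(20, Add(1, -1))) = Mul(-3494, Add(20, 0)) = Mul(-3494, 20) = -69880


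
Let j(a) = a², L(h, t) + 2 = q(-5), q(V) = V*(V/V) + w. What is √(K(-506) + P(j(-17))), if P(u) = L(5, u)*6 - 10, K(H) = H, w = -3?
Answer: 24*I ≈ 24.0*I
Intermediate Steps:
q(V) = -3 + V (q(V) = V*(V/V) - 3 = V*1 - 3 = V - 3 = -3 + V)
L(h, t) = -10 (L(h, t) = -2 + (-3 - 5) = -2 - 8 = -10)
P(u) = -70 (P(u) = -10*6 - 10 = -60 - 10 = -70)
√(K(-506) + P(j(-17))) = √(-506 - 70) = √(-576) = 24*I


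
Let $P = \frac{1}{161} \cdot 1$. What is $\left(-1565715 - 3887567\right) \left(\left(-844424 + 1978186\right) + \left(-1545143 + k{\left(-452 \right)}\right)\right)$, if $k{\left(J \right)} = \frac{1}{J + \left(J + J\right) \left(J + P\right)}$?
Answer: $\frac{73708619447315221651}{32856106} \approx 2.2434 \cdot 10^{12}$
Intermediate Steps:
$P = \frac{1}{161}$ ($P = \frac{1}{161} \cdot 1 = \frac{1}{161} \approx 0.0062112$)
$k{\left(J \right)} = \frac{1}{J + 2 J \left(\frac{1}{161} + J\right)}$ ($k{\left(J \right)} = \frac{1}{J + \left(J + J\right) \left(J + \frac{1}{161}\right)} = \frac{1}{J + 2 J \left(\frac{1}{161} + J\right)}$)
$\left(-1565715 - 3887567\right) \left(\left(-844424 + 1978186\right) + \left(-1545143 + k{\left(-452 \right)}\right)\right) = \left(-1565715 - 3887567\right) \left(\left(-844424 + 1978186\right) - \left(1545143 - \frac{161}{\left(-452\right) \left(163 + 322 \left(-452\right)\right)}\right)\right) = - 5453282 \left(1133762 - \left(1545143 + \frac{161}{452 \left(163 - 145544\right)}\right)\right) = - 5453282 \left(1133762 - \left(1545143 + \frac{161}{452 \left(-145381\right)}\right)\right) = - 5453282 \left(1133762 - \left(1545143 + \frac{161}{452} \left(- \frac{1}{145381}\right)\right)\right) = - 5453282 \left(1133762 + \left(-1545143 + \frac{161}{65712212}\right)\right) = - 5453282 \left(1133762 - \frac{101534764386155}{65712212}\right) = \left(-5453282\right) \left(- \frac{27032755484611}{65712212}\right) = \frac{73708619447315221651}{32856106}$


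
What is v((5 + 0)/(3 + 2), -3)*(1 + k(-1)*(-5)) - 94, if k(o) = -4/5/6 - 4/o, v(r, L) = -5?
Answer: -7/3 ≈ -2.3333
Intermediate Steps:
k(o) = -2/15 - 4/o (k(o) = -4*⅕*(⅙) - 4/o = -⅘*⅙ - 4/o = -2/15 - 4/o)
v((5 + 0)/(3 + 2), -3)*(1 + k(-1)*(-5)) - 94 = -5*(1 + (-2/15 - 4/(-1))*(-5)) - 94 = -5*(1 + (-2/15 - 4*(-1))*(-5)) - 94 = -5*(1 + (-2/15 + 4)*(-5)) - 94 = -5*(1 + (58/15)*(-5)) - 94 = -5*(1 - 58/3) - 94 = -5*(-55/3) - 94 = 275/3 - 94 = -7/3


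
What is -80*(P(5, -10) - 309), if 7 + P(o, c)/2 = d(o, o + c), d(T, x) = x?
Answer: 26640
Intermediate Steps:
P(o, c) = -14 + 2*c + 2*o (P(o, c) = -14 + 2*(o + c) = -14 + 2*(c + o) = -14 + (2*c + 2*o) = -14 + 2*c + 2*o)
-80*(P(5, -10) - 309) = -80*((-14 + 2*(-10) + 2*5) - 309) = -80*((-14 - 20 + 10) - 309) = -80*(-24 - 309) = -80*(-333) = 26640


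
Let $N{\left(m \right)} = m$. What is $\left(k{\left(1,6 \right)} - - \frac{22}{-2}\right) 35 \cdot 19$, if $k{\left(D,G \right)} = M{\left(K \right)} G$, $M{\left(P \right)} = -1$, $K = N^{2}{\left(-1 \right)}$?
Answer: $-11305$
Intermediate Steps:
$K = 1$ ($K = \left(-1\right)^{2} = 1$)
$k{\left(D,G \right)} = - G$
$\left(k{\left(1,6 \right)} - - \frac{22}{-2}\right) 35 \cdot 19 = \left(\left(-1\right) 6 - - \frac{22}{-2}\right) 35 \cdot 19 = \left(-6 - \left(-22\right) \left(- \frac{1}{2}\right)\right) 35 \cdot 19 = \left(-6 - 11\right) 35 \cdot 19 = \left(-17\right) 35 \cdot 19 = \left(-595\right) 19 = -11305$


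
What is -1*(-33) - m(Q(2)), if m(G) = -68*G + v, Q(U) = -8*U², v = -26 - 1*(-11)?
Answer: -2128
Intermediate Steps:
v = -15 (v = -26 + 11 = -15)
m(G) = -15 - 68*G (m(G) = -68*G - 15 = -15 - 68*G)
-1*(-33) - m(Q(2)) = -1*(-33) - (-15 - (-544)*2²) = 33 - (-15 - (-544)*4) = 33 - (-15 - 68*(-32)) = 33 - (-15 + 2176) = 33 - 1*2161 = 33 - 2161 = -2128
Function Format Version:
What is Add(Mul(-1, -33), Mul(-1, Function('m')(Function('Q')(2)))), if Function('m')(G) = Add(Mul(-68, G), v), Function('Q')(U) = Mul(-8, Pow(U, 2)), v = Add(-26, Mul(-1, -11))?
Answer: -2128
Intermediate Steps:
v = -15 (v = Add(-26, 11) = -15)
Function('m')(G) = Add(-15, Mul(-68, G)) (Function('m')(G) = Add(Mul(-68, G), -15) = Add(-15, Mul(-68, G)))
Add(Mul(-1, -33), Mul(-1, Function('m')(Function('Q')(2)))) = Add(Mul(-1, -33), Mul(-1, Add(-15, Mul(-68, Mul(-8, Pow(2, 2)))))) = Add(33, Mul(-1, Add(-15, Mul(-68, Mul(-8, 4))))) = Add(33, Mul(-1, Add(-15, Mul(-68, -32)))) = Add(33, Mul(-1, Add(-15, 2176))) = Add(33, Mul(-1, 2161)) = Add(33, -2161) = -2128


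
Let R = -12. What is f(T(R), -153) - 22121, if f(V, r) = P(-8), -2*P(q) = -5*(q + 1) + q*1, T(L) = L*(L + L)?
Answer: -44269/2 ≈ -22135.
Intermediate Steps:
T(L) = 2*L² (T(L) = L*(2*L) = 2*L²)
P(q) = 5/2 + 2*q (P(q) = -(-5*(q + 1) + q*1)/2 = -(-5*(1 + q) + q)/2 = -((-5 - 5*q) + q)/2 = -(-5 - 4*q)/2 = 5/2 + 2*q)
f(V, r) = -27/2 (f(V, r) = 5/2 + 2*(-8) = 5/2 - 16 = -27/2)
f(T(R), -153) - 22121 = -27/2 - 22121 = -44269/2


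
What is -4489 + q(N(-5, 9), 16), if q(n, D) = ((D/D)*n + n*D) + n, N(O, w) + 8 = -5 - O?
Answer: -4633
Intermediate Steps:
N(O, w) = -13 - O (N(O, w) = -8 + (-5 - O) = -13 - O)
q(n, D) = 2*n + D*n (q(n, D) = (1*n + D*n) + n = (n + D*n) + n = 2*n + D*n)
-4489 + q(N(-5, 9), 16) = -4489 + (-13 - 1*(-5))*(2 + 16) = -4489 + (-13 + 5)*18 = -4489 - 8*18 = -4489 - 144 = -4633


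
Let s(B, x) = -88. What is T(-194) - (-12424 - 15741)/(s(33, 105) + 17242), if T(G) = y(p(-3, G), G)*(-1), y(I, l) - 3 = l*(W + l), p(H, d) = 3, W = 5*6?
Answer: -545794961/17154 ≈ -31817.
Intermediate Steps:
W = 30
y(I, l) = 3 + l*(30 + l)
T(G) = -3 - G² - 30*G (T(G) = (3 + G² + 30*G)*(-1) = -3 - G² - 30*G)
T(-194) - (-12424 - 15741)/(s(33, 105) + 17242) = (-3 - 1*(-194)² - 30*(-194)) - (-12424 - 15741)/(-88 + 17242) = (-3 - 1*37636 + 5820) - (-28165)/17154 = (-3 - 37636 + 5820) - (-28165)/17154 = -31819 - 1*(-28165/17154) = -31819 + 28165/17154 = -545794961/17154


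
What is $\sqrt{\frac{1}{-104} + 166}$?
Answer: $\frac{\sqrt{448838}}{52} \approx 12.884$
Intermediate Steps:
$\sqrt{\frac{1}{-104} + 166} = \sqrt{- \frac{1}{104} + 166} = \sqrt{\frac{17263}{104}} = \frac{\sqrt{448838}}{52}$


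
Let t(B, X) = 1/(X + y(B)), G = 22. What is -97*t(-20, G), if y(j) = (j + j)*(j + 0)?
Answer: -97/822 ≈ -0.11800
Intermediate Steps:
y(j) = 2*j**2 (y(j) = (2*j)*j = 2*j**2)
t(B, X) = 1/(X + 2*B**2)
-97*t(-20, G) = -97/(22 + 2*(-20)**2) = -97/(22 + 2*400) = -97/(22 + 800) = -97/822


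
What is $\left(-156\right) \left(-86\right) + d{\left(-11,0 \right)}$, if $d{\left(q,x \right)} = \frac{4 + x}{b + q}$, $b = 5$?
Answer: $\frac{40246}{3} \approx 13415.0$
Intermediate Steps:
$d{\left(q,x \right)} = \frac{4 + x}{5 + q}$
$\left(-156\right) \left(-86\right) + d{\left(-11,0 \right)} = \left(-156\right) \left(-86\right) + \frac{4 + 0}{5 - 11} = 13416 + \frac{1}{-6} \cdot 4 = 13416 - \frac{2}{3} = \frac{40246}{3}$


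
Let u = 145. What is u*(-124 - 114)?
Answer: -34510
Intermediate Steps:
u*(-124 - 114) = 145*(-124 - 114) = 145*(-238) = -34510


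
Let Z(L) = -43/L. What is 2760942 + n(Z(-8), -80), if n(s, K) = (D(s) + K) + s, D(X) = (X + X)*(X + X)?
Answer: 44175727/16 ≈ 2.7610e+6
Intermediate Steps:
D(X) = 4*X**2 (D(X) = (2*X)*(2*X) = 4*X**2)
n(s, K) = K + s + 4*s**2 (n(s, K) = (4*s**2 + K) + s = (K + 4*s**2) + s = K + s + 4*s**2)
2760942 + n(Z(-8), -80) = 2760942 + (-80 - 43/(-8) + 4*(-43/(-8))**2) = 2760942 + (-80 - 43*(-1/8) + 4*(-43*(-1/8))**2) = 2760942 + (-80 + 43/8 + 4*(43/8)**2) = 2760942 + (-80 + 43/8 + 4*(1849/64)) = 2760942 + (-80 + 43/8 + 1849/16) = 2760942 + 655/16 = 44175727/16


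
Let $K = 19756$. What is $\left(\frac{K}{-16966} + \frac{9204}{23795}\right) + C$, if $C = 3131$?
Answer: $\frac{631844726557}{201852985} \approx 3130.2$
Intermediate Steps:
$\left(\frac{K}{-16966} + \frac{9204}{23795}\right) + C = \left(\frac{19756}{-16966} + \frac{9204}{23795}\right) + 3131 = \left(19756 \left(- \frac{1}{16966}\right) + 9204 \cdot \frac{1}{23795}\right) + 3131 = \left(- \frac{9878}{8483} + \frac{9204}{23795}\right) + 3131 = - \frac{156969478}{201852985} + 3131 = \frac{631844726557}{201852985}$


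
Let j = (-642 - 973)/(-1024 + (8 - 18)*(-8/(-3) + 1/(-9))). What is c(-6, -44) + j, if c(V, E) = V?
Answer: -42141/9446 ≈ -4.4613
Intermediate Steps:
j = 14535/9446 (j = -1615/(-1024 - 10*(-8*(-1/3) + 1*(-1/9))) = -1615/(-1024 - 10*(8/3 - 1/9)) = -1615/(-1024 - 10*23/9) = -1615/(-1024 - 230/9) = -1615/(-9446/9) = -1615*(-9/9446) = 14535/9446 ≈ 1.5387)
c(-6, -44) + j = -6 + 14535/9446 = -42141/9446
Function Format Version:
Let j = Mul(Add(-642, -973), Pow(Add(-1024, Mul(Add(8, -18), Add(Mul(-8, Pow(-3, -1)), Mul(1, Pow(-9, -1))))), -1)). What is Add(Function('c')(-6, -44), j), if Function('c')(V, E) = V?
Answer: Rational(-42141, 9446) ≈ -4.4613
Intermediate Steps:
j = Rational(14535, 9446) (j = Mul(-1615, Pow(Add(-1024, Mul(-10, Add(Mul(-8, Rational(-1, 3)), Mul(1, Rational(-1, 9))))), -1)) = Mul(-1615, Pow(Add(-1024, Mul(-10, Add(Rational(8, 3), Rational(-1, 9)))), -1)) = Mul(-1615, Pow(Add(-1024, Mul(-10, Rational(23, 9))), -1)) = Mul(-1615, Pow(Add(-1024, Rational(-230, 9)), -1)) = Mul(-1615, Pow(Rational(-9446, 9), -1)) = Mul(-1615, Rational(-9, 9446)) = Rational(14535, 9446) ≈ 1.5387)
Add(Function('c')(-6, -44), j) = Add(-6, Rational(14535, 9446)) = Rational(-42141, 9446)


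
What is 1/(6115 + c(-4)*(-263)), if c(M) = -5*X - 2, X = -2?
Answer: 1/4011 ≈ 0.00024931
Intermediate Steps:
c(M) = 8 (c(M) = -5*(-2) - 2 = 10 - 2 = 8)
1/(6115 + c(-4)*(-263)) = 1/(6115 + 8*(-263)) = 1/(6115 - 2104) = 1/4011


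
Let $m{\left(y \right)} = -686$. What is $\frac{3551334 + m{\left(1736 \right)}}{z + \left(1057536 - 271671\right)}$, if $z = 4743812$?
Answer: $\frac{3550648}{5529677} \approx 0.64211$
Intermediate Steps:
$\frac{3551334 + m{\left(1736 \right)}}{z + \left(1057536 - 271671\right)} = \frac{3551334 - 686}{4743812 + \left(1057536 - 271671\right)} = \frac{3550648}{4743812 + \left(1057536 - 271671\right)} = \frac{3550648}{4743812 + 785865} = \frac{3550648}{5529677}$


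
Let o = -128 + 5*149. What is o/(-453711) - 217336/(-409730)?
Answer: 49177465243/92949504015 ≈ 0.52908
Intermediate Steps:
o = 617 (o = -128 + 745 = 617)
o/(-453711) - 217336/(-409730) = 617/(-453711) - 217336/(-409730) = 617*(-1/453711) - 217336*(-1/409730) = -617/453711 + 108668/204865 = 49177465243/92949504015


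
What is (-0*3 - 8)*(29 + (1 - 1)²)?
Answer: -232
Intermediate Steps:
(-0*3 - 8)*(29 + (1 - 1)²) = (-9*0 - 8)*(29 + 0²) = (0 - 8)*(29 + 0) = -8*29 = -232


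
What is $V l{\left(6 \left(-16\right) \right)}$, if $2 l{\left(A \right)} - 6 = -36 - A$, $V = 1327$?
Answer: $43791$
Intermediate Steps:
$l{\left(A \right)} = -15 - \frac{A}{2}$ ($l{\left(A \right)} = 3 + \frac{-36 - A}{2} = 3 - \left(18 + \frac{A}{2}\right) = -15 - \frac{A}{2}$)
$V l{\left(6 \left(-16\right) \right)} = 1327 \left(-15 - \frac{6 \left(-16\right)}{2}\right) = 1327 \left(-15 - -48\right) = 1327 \left(-15 + 48\right) = 1327 \cdot 33 = 43791$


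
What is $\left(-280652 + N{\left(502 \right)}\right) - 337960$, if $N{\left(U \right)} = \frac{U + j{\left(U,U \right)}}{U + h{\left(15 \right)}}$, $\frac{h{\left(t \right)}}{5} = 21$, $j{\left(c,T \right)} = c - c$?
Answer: $- \frac{375496982}{607} \approx -6.1861 \cdot 10^{5}$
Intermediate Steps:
$j{\left(c,T \right)} = 0$
$h{\left(t \right)} = 105$ ($h{\left(t \right)} = 5 \cdot 21 = 105$)
$N{\left(U \right)} = \frac{U}{105 + U}$ ($N{\left(U \right)} = \frac{U + 0}{U + 105} = \frac{U}{105 + U}$)
$\left(-280652 + N{\left(502 \right)}\right) - 337960 = \left(-280652 + \frac{502}{105 + 502}\right) - 337960 = \left(-280652 + \frac{502}{607}\right) - 337960 = - \frac{170355262}{607} - 337960 = - \frac{375496982}{607}$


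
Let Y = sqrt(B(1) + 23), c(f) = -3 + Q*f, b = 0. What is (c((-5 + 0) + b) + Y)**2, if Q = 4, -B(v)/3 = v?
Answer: 549 - 92*sqrt(5) ≈ 343.28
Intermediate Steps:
B(v) = -3*v
c(f) = -3 + 4*f
Y = 2*sqrt(5) (Y = sqrt(-3*1 + 23) = sqrt(-3 + 23) = sqrt(20) = 2*sqrt(5) ≈ 4.4721)
(c((-5 + 0) + b) + Y)**2 = ((-3 + 4*((-5 + 0) + 0)) + 2*sqrt(5))**2 = ((-3 + 4*(-5 + 0)) + 2*sqrt(5))**2 = ((-3 + 4*(-5)) + 2*sqrt(5))**2 = ((-3 - 20) + 2*sqrt(5))**2 = (-23 + 2*sqrt(5))**2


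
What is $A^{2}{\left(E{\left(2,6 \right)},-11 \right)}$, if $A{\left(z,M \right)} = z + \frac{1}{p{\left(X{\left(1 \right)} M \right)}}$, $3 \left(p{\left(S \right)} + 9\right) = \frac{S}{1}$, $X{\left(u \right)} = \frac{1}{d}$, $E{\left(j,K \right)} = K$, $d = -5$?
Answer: $\frac{531441}{15376} \approx 34.563$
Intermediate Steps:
$X{\left(u \right)} = - \frac{1}{5}$ ($X{\left(u \right)} = \frac{1}{-5} = - \frac{1}{5}$)
$p{\left(S \right)} = -9 + \frac{S}{3}$ ($p{\left(S \right)} = -9 + \frac{S 1^{-1}}{3} = -9 + \frac{S 1}{3} = -9 + \frac{S}{3}$)
$A{\left(z,M \right)} = z + \frac{1}{-9 - \frac{M}{15}}$ ($A{\left(z,M \right)} = z + \frac{1}{-9 + \frac{\left(- \frac{1}{5}\right) M}{3}} = z + \frac{1}{-9 - \frac{M}{15}}$)
$A^{2}{\left(E{\left(2,6 \right)},-11 \right)} = \left(\frac{-15 + 135 \cdot 6 - 66}{135 - 11}\right)^{2} = \left(\frac{-15 + 810 - 66}{124}\right)^{2} = \left(\frac{1}{124} \cdot 729\right)^{2} = \left(\frac{729}{124}\right)^{2} = \frac{531441}{15376}$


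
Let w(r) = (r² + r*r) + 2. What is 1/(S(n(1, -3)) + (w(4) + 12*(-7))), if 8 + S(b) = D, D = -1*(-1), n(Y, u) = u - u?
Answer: -1/57 ≈ -0.017544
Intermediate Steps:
n(Y, u) = 0
w(r) = 2 + 2*r² (w(r) = (r² + r²) + 2 = 2*r² + 2 = 2 + 2*r²)
D = 1
S(b) = -7 (S(b) = -8 + 1 = -7)
1/(S(n(1, -3)) + (w(4) + 12*(-7))) = 1/(-7 + ((2 + 2*4²) + 12*(-7))) = 1/(-7 + ((2 + 2*16) - 84)) = 1/(-7 + ((2 + 32) - 84)) = 1/(-7 + (34 - 84)) = 1/(-7 - 50) = 1/(-57) = -1/57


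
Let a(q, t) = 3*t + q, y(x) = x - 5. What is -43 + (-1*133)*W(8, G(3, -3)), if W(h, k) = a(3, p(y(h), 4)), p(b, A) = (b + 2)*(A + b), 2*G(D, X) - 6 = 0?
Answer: -14407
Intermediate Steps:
y(x) = -5 + x
G(D, X) = 3 (G(D, X) = 3 + (1/2)*0 = 3 + 0 = 3)
p(b, A) = (2 + b)*(A + b)
a(q, t) = q + 3*t
W(h, k) = -63 + 3*(-5 + h)**2 + 18*h (W(h, k) = 3 + 3*((-5 + h)**2 + 2*4 + 2*(-5 + h) + 4*(-5 + h)) = 3 + 3*((-5 + h)**2 + 8 + (-10 + 2*h) + (-20 + 4*h)) = 3 + 3*(-22 + (-5 + h)**2 + 6*h) = 3 + (-66 + 3*(-5 + h)**2 + 18*h) = -63 + 3*(-5 + h)**2 + 18*h)
-43 + (-1*133)*W(8, G(3, -3)) = -43 + (-1*133)*(12 - 12*8 + 3*8**2) = -43 - 133*(12 - 96 + 3*64) = -43 - 133*(12 - 96 + 192) = -43 - 133*108 = -43 - 14364 = -14407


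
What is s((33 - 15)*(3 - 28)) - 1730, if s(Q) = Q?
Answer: -2180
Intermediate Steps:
s((33 - 15)*(3 - 28)) - 1730 = (33 - 15)*(3 - 28) - 1730 = 18*(-25) - 1730 = -450 - 1730 = -2180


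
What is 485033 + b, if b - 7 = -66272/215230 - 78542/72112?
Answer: 1882030509157319/3880166440 ≈ 4.8504e+5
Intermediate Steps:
b = 21740264799/3880166440 (b = 7 + (-66272/215230 - 78542/72112) = 7 + (-66272*1/215230 - 78542*1/72112) = 7 + (-33136/107615 - 39271/36056) = 7 - 5420900281/3880166440 = 21740264799/3880166440 ≈ 5.6029)
485033 + b = 485033 + 21740264799/3880166440 = 1882030509157319/3880166440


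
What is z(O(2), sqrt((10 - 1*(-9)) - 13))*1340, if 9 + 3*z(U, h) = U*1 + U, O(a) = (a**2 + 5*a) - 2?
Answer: 6700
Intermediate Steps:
O(a) = -2 + a**2 + 5*a
z(U, h) = -3 + 2*U/3 (z(U, h) = -3 + (U*1 + U)/3 = -3 + (U + U)/3 = -3 + (2*U)/3 = -3 + 2*U/3)
z(O(2), sqrt((10 - 1*(-9)) - 13))*1340 = (-3 + 2*(-2 + 2**2 + 5*2)/3)*1340 = (-3 + 2*(-2 + 4 + 10)/3)*1340 = (-3 + (2/3)*12)*1340 = (-3 + 8)*1340 = 5*1340 = 6700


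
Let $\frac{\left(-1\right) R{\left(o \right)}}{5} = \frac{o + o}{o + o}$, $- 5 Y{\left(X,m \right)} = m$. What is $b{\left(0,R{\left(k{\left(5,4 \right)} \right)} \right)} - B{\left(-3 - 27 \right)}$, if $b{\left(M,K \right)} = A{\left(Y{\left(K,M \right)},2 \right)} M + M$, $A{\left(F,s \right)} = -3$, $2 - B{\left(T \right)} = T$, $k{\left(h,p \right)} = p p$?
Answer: $-32$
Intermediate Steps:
$k{\left(h,p \right)} = p^{2}$
$Y{\left(X,m \right)} = - \frac{m}{5}$
$B{\left(T \right)} = 2 - T$
$R{\left(o \right)} = -5$ ($R{\left(o \right)} = - 5 \frac{o + o}{o + o} = - 5 \frac{2 o}{2 o} = - 5 \cdot 2 o \frac{1}{2 o} = \left(-5\right) 1 = -5$)
$b{\left(M,K \right)} = - 2 M$ ($b{\left(M,K \right)} = - 3 M + M = - 2 M$)
$b{\left(0,R{\left(k{\left(5,4 \right)} \right)} \right)} - B{\left(-3 - 27 \right)} = \left(-2\right) 0 - \left(2 - \left(-3 - 27\right)\right) = 0 - \left(2 - \left(-3 - 27\right)\right) = 0 - \left(2 - -30\right) = 0 - \left(2 + 30\right) = 0 - 32 = -32$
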